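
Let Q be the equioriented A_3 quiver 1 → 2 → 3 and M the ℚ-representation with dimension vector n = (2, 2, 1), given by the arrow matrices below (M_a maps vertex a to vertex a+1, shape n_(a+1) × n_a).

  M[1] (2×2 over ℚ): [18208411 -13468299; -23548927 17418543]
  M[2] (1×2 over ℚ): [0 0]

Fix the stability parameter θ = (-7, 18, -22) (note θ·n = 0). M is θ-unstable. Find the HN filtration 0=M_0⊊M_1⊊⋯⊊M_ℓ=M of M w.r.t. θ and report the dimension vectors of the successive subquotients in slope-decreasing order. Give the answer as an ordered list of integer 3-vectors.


Via rank(M_{q-1}∘⋯∘M_p): M ≅ I[1,1], I[1,2], I[2,2], I[3,3].
μ_θ-semistable layers: μ^(1)=18; μ^(2)=-7; μ^(3)=-22

((0, 2, 0); (2, 0, 0); (0, 0, 1))


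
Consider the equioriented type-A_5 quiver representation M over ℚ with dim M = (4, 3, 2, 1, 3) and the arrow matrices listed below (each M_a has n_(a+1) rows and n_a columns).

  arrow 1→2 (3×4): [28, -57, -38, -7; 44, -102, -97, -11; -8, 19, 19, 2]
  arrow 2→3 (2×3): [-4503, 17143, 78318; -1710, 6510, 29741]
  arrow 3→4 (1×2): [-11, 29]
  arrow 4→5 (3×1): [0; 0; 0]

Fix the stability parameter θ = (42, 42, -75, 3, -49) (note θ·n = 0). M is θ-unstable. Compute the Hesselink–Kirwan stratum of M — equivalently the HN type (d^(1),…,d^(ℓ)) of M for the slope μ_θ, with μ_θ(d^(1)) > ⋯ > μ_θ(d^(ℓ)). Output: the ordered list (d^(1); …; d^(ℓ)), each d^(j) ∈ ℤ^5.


Via rank(M_{q-1}∘⋯∘M_p): M ≅ I[1,1]^2, I[1,3], I[1,4], I[2,2], I[5,5]^3.
μ_θ-semistable layers: μ^(1)=42; μ^(2)=3; μ^(3)=-49

((2, 1, 0, 0, 0); (2, 2, 2, 1, 0); (0, 0, 0, 0, 3))


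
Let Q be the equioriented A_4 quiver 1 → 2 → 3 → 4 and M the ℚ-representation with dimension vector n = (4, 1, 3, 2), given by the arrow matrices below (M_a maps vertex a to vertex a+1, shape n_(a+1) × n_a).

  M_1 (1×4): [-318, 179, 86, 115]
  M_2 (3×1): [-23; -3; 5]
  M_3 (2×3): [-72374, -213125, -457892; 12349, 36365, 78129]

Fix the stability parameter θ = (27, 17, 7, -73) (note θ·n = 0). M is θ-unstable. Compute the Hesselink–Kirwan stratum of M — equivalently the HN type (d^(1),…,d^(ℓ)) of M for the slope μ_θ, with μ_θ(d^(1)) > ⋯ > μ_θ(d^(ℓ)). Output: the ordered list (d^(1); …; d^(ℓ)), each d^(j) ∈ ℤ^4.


Barcode: M ≅ I[1,1]^3, I[1,4], I[3,3], I[3,4]. HN layers by μ_θ (4 steps, strictly decreasing):
  μ^(1)=27; μ^(2)=7; μ^(3)=-11/2; μ^(4)=-33

((3, 0, 0, 0); (0, 0, 1, 0); (1, 1, 1, 1); (0, 0, 1, 1))


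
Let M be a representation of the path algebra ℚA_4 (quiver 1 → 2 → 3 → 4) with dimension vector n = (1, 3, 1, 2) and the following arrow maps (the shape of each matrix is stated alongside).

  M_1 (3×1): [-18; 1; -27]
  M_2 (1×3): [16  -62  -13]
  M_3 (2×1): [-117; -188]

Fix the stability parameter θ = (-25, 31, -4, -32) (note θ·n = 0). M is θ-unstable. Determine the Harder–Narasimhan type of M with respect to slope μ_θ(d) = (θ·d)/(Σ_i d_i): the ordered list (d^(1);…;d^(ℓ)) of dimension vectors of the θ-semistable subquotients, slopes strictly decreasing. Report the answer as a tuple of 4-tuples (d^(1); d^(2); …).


Barcode: M ≅ I[1,4], I[2,2]^2, I[4,4]. HN layers by μ_θ (4 steps, strictly decreasing):
  μ^(1)=31; μ^(2)=-5/3; μ^(3)=-25; μ^(4)=-32

((0, 2, 0, 0); (0, 1, 1, 1); (1, 0, 0, 0); (0, 0, 0, 1))


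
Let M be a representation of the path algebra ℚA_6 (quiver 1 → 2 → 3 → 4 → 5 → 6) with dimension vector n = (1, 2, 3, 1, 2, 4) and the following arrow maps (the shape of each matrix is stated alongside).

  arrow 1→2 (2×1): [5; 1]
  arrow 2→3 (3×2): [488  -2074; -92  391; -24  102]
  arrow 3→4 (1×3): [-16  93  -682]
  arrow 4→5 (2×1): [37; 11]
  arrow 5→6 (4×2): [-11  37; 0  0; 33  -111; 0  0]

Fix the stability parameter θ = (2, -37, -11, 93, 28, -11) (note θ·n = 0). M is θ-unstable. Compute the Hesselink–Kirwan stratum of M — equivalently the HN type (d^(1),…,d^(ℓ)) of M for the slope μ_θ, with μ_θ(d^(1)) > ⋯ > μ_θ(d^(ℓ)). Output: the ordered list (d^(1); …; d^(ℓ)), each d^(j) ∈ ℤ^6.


Via rank(M_{q-1}∘⋯∘M_p): M ≅ I[1,5], I[2,2], I[3,3]^2, I[5,6], I[6,6]^3.
μ_θ-semistable layers: μ^(1)=121/2; μ^(2)=17/2; μ^(3)=-11; μ^(4)=-35/2; μ^(5)=-37

((0, 0, 0, 1, 1, 0); (0, 0, 0, 0, 1, 1); (0, 0, 3, 0, 0, 3); (1, 1, 0, 0, 0, 0); (0, 1, 0, 0, 0, 0))


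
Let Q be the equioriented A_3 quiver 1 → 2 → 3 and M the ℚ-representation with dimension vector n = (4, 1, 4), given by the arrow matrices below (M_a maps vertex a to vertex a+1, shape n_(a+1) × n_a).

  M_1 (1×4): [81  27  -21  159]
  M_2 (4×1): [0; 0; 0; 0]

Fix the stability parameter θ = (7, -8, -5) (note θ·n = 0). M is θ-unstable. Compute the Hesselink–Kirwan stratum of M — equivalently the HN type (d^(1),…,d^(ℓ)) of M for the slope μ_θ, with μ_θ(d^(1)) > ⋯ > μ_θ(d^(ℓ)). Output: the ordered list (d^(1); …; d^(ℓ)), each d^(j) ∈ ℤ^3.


Via rank(M_{q-1}∘⋯∘M_p): M ≅ I[1,1]^3, I[1,2], I[3,3]^4.
μ_θ-semistable layers: μ^(1)=7; μ^(2)=-1/2; μ^(3)=-5

((3, 0, 0); (1, 1, 0); (0, 0, 4))


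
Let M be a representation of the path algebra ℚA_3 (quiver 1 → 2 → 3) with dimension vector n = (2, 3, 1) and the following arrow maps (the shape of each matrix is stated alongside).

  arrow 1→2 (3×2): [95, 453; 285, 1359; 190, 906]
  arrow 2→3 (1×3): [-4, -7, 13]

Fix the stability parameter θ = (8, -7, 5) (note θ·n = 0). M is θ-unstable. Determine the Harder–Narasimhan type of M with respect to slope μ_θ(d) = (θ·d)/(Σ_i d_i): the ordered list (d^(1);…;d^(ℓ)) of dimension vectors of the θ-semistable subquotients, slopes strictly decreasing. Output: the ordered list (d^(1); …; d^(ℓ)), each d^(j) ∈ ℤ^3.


Via rank(M_{q-1}∘⋯∘M_p): M ≅ I[1,1], I[1,3], I[2,2]^2.
μ_θ-semistable layers: μ^(1)=8; μ^(2)=5; μ^(3)=1/2; μ^(4)=-7

((1, 0, 0); (0, 0, 1); (1, 1, 0); (0, 2, 0))


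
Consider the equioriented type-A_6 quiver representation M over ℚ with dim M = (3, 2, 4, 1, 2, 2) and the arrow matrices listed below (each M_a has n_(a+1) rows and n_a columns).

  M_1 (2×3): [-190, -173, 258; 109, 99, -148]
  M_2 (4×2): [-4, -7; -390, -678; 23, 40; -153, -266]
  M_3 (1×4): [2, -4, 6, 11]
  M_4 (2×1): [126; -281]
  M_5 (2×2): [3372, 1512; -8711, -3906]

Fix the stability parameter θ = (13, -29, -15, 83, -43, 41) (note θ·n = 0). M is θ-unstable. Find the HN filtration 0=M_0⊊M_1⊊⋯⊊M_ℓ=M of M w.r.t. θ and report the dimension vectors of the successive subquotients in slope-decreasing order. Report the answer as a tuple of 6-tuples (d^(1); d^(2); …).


Interval decomposition of M: I[1,1], I[1,3], I[1,5], I[3,3]^2, I[5,6], I[6,6].
HN type (ℓ=6): μ^(1)=41; μ^(2)=20; μ^(3)=13; μ^(4)=-31/3; μ^(5)=-15; μ^(6)=-43

((0, 0, 0, 0, 0, 2); (0, 0, 0, 1, 1, 0); (1, 0, 0, 0, 0, 0); (2, 2, 2, 0, 0, 0); (0, 0, 2, 0, 0, 0); (0, 0, 0, 0, 1, 0))


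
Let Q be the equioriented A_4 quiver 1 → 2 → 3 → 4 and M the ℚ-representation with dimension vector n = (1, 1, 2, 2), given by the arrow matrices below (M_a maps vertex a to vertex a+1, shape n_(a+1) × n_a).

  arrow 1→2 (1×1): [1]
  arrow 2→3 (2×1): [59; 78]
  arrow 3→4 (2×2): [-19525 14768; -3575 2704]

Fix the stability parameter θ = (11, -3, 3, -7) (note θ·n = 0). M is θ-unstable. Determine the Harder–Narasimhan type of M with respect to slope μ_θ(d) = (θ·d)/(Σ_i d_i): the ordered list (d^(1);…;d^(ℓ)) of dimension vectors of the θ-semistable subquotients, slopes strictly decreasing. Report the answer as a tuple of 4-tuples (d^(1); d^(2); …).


Via rank(M_{q-1}∘⋯∘M_p): M ≅ I[1,4], I[3,3], I[4,4].
μ_θ-semistable layers: μ^(1)=3; μ^(2)=1; μ^(3)=-7

((0, 0, 1, 0); (1, 1, 1, 1); (0, 0, 0, 1))


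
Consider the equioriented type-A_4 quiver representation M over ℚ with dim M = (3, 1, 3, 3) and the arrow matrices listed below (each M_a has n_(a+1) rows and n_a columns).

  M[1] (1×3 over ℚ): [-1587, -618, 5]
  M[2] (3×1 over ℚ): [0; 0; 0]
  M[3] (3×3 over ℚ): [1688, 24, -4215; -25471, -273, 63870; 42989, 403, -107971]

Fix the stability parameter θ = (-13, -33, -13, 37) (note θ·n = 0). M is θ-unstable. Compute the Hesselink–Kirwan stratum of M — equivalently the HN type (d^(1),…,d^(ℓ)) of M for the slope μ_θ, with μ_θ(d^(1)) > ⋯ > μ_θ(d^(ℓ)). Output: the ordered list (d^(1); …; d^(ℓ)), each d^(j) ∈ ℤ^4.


Barcode: M ≅ I[1,1]^2, I[1,2], I[3,3], I[3,4]^2, I[4,4]. HN layers by μ_θ (3 steps, strictly decreasing):
  μ^(1)=37; μ^(2)=-13; μ^(3)=-23

((0, 0, 0, 3); (2, 0, 3, 0); (1, 1, 0, 0))


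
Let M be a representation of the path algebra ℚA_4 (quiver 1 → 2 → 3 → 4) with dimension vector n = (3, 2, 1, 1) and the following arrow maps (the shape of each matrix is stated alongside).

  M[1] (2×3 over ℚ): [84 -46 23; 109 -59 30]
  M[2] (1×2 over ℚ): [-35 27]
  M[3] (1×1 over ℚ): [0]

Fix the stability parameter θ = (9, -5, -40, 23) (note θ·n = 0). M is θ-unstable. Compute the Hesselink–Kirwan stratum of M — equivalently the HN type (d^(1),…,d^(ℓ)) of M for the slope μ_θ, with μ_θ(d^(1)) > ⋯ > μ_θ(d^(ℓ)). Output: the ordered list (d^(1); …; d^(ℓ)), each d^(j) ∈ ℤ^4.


Barcode: M ≅ I[1,1], I[1,2], I[1,3], I[4,4]. HN layers by μ_θ (4 steps, strictly decreasing):
  μ^(1)=23; μ^(2)=9; μ^(3)=2; μ^(4)=-12

((0, 0, 0, 1); (1, 0, 0, 0); (1, 1, 0, 0); (1, 1, 1, 0))


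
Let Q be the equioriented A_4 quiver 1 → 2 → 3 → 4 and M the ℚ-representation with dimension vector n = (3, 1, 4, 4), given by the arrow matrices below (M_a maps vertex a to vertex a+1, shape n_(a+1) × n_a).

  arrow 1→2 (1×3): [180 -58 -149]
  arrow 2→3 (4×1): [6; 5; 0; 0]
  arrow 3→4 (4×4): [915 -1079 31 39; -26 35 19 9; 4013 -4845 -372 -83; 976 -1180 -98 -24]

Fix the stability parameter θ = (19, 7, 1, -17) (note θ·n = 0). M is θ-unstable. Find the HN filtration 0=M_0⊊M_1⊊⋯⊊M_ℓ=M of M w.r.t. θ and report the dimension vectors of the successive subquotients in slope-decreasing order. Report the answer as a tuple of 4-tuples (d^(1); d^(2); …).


Via rank(M_{q-1}∘⋯∘M_p): M ≅ I[1,1]^2, I[1,4], I[3,4]^3.
μ_θ-semistable layers: μ^(1)=19; μ^(2)=5/2; μ^(3)=-8

((2, 0, 0, 0); (1, 1, 1, 1); (0, 0, 3, 3))


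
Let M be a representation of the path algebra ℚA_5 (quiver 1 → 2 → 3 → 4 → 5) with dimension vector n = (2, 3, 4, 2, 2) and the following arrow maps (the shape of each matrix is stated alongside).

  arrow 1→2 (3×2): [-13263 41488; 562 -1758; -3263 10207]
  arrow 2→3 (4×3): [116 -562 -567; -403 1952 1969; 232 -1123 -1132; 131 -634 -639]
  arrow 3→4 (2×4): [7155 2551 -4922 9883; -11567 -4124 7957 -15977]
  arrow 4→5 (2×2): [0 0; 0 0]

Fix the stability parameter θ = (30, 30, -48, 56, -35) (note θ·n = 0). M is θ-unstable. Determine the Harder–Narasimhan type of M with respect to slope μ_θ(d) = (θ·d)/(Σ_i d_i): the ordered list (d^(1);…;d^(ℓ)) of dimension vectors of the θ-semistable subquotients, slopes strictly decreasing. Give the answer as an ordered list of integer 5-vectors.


Interval decomposition of M: I[1,4]^2, I[2,3], I[3,3], I[5,5]^2.
HN type (ℓ=5): μ^(1)=56; μ^(2)=4; μ^(3)=-9; μ^(4)=-35; μ^(5)=-48

((0, 0, 0, 2, 0); (2, 2, 2, 0, 0); (0, 1, 1, 0, 0); (0, 0, 0, 0, 2); (0, 0, 1, 0, 0))


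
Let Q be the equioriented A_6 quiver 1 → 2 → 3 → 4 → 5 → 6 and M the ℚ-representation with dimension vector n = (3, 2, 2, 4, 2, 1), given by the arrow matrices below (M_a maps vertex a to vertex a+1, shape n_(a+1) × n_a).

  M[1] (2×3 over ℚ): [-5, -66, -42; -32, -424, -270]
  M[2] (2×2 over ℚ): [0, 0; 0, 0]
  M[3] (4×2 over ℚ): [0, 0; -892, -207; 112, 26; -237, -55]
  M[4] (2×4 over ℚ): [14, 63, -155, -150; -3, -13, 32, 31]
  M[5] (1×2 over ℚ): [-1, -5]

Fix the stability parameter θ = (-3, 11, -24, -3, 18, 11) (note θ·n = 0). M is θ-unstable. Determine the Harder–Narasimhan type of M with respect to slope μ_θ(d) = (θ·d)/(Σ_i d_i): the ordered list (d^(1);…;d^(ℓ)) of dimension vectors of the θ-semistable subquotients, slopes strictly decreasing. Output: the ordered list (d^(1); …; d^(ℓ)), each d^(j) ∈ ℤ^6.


Interval decomposition of M: I[1,1], I[1,2]^2, I[3,5], I[3,6], I[4,4]^2.
HN type (ℓ=5): μ^(1)=18; μ^(2)=29/2; μ^(3)=11; μ^(4)=-3; μ^(5)=-24

((0, 0, 0, 0, 1, 0); (0, 0, 0, 0, 1, 1); (0, 2, 0, 0, 0, 0); (3, 0, 0, 4, 0, 0); (0, 0, 2, 0, 0, 0))


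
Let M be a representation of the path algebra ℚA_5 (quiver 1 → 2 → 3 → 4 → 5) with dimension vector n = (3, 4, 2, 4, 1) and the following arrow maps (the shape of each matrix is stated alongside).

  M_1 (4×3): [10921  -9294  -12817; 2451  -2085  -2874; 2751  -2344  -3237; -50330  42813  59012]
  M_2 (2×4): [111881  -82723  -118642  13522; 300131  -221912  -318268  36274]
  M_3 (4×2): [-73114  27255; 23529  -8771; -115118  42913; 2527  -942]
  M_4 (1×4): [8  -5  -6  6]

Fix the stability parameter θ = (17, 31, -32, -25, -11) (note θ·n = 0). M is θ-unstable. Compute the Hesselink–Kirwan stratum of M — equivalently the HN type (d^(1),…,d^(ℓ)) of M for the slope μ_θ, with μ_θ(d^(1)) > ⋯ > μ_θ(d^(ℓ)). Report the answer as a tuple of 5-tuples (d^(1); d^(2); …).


Barcode: M ≅ I[1,2], I[1,4], I[1,5], I[2,2], I[4,4]^2. HN layers by μ_θ (5 steps, strictly decreasing):
  μ^(1)=31; μ^(2)=17; μ^(3)=-9/4; μ^(4)=-4; μ^(5)=-25

((0, 2, 0, 0, 0); (1, 0, 0, 0, 0); (1, 1, 1, 1, 0); (1, 1, 1, 1, 1); (0, 0, 0, 2, 0))


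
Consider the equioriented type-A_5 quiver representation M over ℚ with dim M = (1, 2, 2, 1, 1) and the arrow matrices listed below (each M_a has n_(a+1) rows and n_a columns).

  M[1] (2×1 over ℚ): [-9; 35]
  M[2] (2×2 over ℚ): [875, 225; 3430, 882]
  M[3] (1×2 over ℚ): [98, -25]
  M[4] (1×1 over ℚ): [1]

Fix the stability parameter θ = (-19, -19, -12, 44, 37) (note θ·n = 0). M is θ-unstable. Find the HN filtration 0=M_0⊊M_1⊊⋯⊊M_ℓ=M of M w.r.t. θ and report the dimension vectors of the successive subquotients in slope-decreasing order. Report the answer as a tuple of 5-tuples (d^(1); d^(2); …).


Barcode: M ≅ I[1,2], I[2,3], I[3,5]. HN layers by μ_θ (3 steps, strictly decreasing):
  μ^(1)=81/2; μ^(2)=-12; μ^(3)=-19

((0, 0, 0, 1, 1); (0, 0, 2, 0, 0); (1, 2, 0, 0, 0))


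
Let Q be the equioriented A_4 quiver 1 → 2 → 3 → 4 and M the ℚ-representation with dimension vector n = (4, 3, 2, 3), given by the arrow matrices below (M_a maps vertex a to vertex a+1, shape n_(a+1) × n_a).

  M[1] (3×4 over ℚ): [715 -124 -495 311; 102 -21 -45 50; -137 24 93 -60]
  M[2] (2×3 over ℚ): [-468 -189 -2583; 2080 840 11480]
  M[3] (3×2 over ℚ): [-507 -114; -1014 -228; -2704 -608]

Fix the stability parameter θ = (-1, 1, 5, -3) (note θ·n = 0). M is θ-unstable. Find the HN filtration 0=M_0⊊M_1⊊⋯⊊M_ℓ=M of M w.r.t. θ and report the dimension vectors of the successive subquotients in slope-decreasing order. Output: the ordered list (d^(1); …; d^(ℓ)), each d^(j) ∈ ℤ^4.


Interval decomposition of M: I[1,1], I[1,2]^2, I[1,4], I[3,3], I[4,4]^2.
HN type (ℓ=4): μ^(1)=5; μ^(2)=1; μ^(3)=-1; μ^(4)=-3

((0, 0, 1, 0); (0, 3, 1, 1); (4, 0, 0, 0); (0, 0, 0, 2))


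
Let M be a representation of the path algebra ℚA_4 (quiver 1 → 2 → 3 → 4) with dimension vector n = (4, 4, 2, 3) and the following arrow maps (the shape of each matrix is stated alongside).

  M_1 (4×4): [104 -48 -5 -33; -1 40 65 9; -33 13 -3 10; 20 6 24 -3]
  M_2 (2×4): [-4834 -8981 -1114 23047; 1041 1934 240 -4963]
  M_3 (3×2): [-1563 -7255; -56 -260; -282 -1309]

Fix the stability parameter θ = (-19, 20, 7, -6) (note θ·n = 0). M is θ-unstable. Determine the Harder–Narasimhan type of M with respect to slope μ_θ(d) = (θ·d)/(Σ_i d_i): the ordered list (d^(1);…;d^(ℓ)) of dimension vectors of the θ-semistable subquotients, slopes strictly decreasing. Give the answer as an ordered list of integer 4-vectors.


Barcode: M ≅ I[1,2]^2, I[1,4]^2, I[4,4]. HN layers by μ_θ (4 steps, strictly decreasing):
  μ^(1)=20; μ^(2)=7; μ^(3)=-6; μ^(4)=-19

((0, 2, 0, 0); (0, 2, 2, 2); (0, 0, 0, 1); (4, 0, 0, 0))


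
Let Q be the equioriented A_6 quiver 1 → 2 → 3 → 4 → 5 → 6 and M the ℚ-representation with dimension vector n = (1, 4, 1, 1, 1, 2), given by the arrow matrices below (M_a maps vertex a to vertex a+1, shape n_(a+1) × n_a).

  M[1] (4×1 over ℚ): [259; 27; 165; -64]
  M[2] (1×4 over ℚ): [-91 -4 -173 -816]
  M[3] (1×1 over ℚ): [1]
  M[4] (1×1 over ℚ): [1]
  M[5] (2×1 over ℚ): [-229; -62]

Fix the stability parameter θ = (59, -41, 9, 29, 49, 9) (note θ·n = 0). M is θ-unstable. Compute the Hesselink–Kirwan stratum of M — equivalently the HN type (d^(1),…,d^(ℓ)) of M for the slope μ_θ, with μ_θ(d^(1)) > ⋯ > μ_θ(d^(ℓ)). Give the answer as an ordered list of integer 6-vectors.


Barcode: M ≅ I[1,6], I[2,2]^3, I[6,6]. HN layers by μ_θ (3 steps, strictly decreasing):
  μ^(1)=29; μ^(2)=9; μ^(3)=-41

((0, 0, 0, 1, 1, 1); (1, 1, 1, 0, 0, 1); (0, 3, 0, 0, 0, 0))


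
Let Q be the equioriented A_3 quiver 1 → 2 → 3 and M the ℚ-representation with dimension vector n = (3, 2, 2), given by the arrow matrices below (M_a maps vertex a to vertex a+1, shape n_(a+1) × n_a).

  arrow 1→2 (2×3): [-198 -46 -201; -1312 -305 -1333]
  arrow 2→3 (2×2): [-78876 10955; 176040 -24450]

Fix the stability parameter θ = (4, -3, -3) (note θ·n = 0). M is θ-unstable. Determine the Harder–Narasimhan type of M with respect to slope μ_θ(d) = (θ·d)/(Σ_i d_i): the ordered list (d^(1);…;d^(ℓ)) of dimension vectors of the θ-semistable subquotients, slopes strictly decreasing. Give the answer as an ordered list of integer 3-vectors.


Barcode: M ≅ I[1,1], I[1,2], I[1,3], I[3,3]. HN layers by μ_θ (4 steps, strictly decreasing):
  μ^(1)=4; μ^(2)=1/2; μ^(3)=-2/3; μ^(4)=-3

((1, 0, 0); (1, 1, 0); (1, 1, 1); (0, 0, 1))


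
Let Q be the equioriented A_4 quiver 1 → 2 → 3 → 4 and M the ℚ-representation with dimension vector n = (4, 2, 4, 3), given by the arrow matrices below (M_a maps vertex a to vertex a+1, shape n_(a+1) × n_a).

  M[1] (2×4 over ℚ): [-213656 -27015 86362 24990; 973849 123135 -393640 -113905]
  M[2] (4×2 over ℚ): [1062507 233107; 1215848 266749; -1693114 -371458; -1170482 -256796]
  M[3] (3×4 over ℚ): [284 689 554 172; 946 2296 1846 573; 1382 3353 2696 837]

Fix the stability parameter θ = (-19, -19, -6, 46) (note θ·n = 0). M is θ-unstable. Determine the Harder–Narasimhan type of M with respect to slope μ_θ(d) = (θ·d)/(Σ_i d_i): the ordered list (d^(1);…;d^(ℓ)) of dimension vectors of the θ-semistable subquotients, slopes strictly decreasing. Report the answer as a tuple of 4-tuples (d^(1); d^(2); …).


Barcode: M ≅ I[1,1]^2, I[1,3], I[1,4], I[3,3], I[3,4], I[4,4]. HN layers by μ_θ (3 steps, strictly decreasing):
  μ^(1)=46; μ^(2)=-6; μ^(3)=-19

((0, 0, 0, 3); (0, 0, 4, 0); (4, 2, 0, 0))


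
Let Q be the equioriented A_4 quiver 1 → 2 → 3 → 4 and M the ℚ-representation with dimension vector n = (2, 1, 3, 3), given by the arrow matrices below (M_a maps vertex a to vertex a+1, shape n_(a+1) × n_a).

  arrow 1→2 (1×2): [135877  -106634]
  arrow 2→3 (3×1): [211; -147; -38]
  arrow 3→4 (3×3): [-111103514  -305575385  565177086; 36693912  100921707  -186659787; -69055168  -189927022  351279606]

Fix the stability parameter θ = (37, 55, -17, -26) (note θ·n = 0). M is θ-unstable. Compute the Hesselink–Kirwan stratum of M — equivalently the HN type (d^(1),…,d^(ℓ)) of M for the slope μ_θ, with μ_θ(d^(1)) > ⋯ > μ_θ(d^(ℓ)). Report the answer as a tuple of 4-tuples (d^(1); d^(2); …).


Via rank(M_{q-1}∘⋯∘M_p): M ≅ I[1,1], I[1,4], I[3,3], I[3,4], I[4,4].
μ_θ-semistable layers: μ^(1)=37; μ^(2)=49/4; μ^(3)=-17; μ^(4)=-43/2; μ^(5)=-26

((1, 0, 0, 0); (1, 1, 1, 1); (0, 0, 1, 0); (0, 0, 1, 1); (0, 0, 0, 1))


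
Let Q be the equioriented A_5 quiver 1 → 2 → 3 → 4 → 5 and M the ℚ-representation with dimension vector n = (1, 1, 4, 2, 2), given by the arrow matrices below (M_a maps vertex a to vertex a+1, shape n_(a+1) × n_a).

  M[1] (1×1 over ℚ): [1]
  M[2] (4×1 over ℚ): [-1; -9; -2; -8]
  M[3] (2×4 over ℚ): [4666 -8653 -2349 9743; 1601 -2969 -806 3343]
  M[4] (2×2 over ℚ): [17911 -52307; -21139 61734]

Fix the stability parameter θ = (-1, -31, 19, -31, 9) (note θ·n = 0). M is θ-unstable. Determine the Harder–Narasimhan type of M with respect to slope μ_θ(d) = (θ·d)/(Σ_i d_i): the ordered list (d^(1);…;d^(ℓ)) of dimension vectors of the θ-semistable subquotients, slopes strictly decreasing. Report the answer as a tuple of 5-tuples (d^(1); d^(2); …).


Interval decomposition of M: I[1,5], I[3,3]^2, I[3,5].
HN type (ℓ=4): μ^(1)=19; μ^(2)=9; μ^(3)=-6; μ^(4)=-16

((0, 0, 2, 0, 0); (0, 0, 0, 0, 2); (0, 0, 2, 2, 0); (1, 1, 0, 0, 0))


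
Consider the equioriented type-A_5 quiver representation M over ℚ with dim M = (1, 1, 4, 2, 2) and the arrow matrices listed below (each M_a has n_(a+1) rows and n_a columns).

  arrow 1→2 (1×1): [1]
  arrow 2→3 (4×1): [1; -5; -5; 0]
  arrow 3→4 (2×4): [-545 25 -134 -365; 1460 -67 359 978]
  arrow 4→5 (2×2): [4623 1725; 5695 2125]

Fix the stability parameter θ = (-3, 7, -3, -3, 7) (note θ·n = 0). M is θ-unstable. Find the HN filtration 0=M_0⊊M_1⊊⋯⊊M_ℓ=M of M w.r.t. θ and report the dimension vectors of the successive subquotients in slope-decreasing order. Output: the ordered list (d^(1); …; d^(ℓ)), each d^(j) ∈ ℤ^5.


Interval decomposition of M: I[1,3], I[3,3], I[3,4], I[3,5], I[5,5].
HN type (ℓ=3): μ^(1)=7; μ^(2)=2; μ^(3)=-3

((0, 0, 0, 0, 2); (0, 1, 1, 0, 0); (1, 0, 3, 2, 0))


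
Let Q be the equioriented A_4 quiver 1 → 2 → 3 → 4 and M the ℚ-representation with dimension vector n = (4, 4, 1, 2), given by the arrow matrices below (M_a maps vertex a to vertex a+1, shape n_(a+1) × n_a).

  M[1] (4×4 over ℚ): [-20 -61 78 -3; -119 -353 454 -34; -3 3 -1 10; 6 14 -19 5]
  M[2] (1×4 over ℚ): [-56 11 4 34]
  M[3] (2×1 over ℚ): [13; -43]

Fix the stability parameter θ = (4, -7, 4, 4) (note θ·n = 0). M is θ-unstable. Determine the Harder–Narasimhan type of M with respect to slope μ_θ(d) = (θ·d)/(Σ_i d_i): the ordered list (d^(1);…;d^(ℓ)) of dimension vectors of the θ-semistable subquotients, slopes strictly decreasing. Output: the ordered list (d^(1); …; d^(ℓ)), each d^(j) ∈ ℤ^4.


Via rank(M_{q-1}∘⋯∘M_p): M ≅ I[1,2]^3, I[1,4], I[4,4].
μ_θ-semistable layers: μ^(1)=4; μ^(2)=-3/2

((0, 0, 1, 2); (4, 4, 0, 0))


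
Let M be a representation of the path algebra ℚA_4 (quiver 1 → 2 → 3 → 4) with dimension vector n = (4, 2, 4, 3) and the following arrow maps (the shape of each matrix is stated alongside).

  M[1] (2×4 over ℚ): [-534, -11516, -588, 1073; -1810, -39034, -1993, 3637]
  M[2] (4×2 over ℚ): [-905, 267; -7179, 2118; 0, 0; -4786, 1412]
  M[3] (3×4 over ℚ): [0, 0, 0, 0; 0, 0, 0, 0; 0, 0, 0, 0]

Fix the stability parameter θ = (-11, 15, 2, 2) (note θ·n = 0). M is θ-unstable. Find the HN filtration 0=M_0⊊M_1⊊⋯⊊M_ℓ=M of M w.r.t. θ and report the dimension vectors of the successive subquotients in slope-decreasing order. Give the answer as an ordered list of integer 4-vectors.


Interval decomposition of M: I[1,1]^2, I[1,3]^2, I[3,3]^2, I[4,4]^3.
HN type (ℓ=3): μ^(1)=17/2; μ^(2)=2; μ^(3)=-11

((0, 2, 2, 0); (0, 0, 2, 3); (4, 0, 0, 0))


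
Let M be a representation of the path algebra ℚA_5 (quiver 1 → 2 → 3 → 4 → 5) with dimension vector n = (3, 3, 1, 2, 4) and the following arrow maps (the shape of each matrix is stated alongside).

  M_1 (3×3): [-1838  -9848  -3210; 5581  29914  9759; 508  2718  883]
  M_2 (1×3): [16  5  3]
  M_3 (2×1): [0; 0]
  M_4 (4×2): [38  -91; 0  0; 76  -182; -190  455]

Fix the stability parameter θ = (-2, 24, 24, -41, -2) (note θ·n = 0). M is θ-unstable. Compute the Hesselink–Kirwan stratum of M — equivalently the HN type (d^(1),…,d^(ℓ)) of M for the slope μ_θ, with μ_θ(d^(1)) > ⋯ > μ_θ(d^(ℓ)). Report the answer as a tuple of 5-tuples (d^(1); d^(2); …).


Interval decomposition of M: I[1,2]^2, I[1,3], I[4,4], I[4,5], I[5,5]^3.
HN type (ℓ=3): μ^(1)=24; μ^(2)=-2; μ^(3)=-41

((0, 3, 1, 0, 0); (3, 0, 0, 0, 4); (0, 0, 0, 2, 0))


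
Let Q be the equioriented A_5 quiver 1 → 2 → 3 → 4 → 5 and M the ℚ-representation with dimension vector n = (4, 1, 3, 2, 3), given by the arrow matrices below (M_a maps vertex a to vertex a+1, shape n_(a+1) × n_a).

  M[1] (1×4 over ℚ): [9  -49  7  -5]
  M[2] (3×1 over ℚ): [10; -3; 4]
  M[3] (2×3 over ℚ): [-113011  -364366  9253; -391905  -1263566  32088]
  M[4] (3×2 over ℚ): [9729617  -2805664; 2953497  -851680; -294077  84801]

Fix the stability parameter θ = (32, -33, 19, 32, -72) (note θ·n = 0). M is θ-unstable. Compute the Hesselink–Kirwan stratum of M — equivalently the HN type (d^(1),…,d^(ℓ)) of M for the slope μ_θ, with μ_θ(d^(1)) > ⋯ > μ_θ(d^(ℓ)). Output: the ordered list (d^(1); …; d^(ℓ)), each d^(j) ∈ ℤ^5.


Barcode: M ≅ I[1,1]^3, I[1,3], I[3,5]^2, I[5,5]. HN layers by μ_θ (5 steps, strictly decreasing):
  μ^(1)=32; μ^(2)=19; μ^(3)=-1/2; μ^(4)=-7; μ^(5)=-72

((3, 0, 0, 0, 0); (0, 0, 1, 0, 0); (1, 1, 0, 0, 0); (0, 0, 2, 2, 2); (0, 0, 0, 0, 1))


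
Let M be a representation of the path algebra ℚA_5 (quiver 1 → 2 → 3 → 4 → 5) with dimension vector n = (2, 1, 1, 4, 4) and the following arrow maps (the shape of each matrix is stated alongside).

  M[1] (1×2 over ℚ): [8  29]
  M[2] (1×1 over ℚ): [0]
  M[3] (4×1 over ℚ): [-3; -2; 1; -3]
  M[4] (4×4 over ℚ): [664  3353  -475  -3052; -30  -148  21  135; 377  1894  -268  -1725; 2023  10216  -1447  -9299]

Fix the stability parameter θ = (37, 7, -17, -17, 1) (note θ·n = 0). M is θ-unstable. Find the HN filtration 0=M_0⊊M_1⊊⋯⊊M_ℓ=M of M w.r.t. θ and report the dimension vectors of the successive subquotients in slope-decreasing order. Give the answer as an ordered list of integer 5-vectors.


Barcode: M ≅ I[1,1], I[1,2], I[3,5], I[4,5]^3. HN layers by μ_θ (4 steps, strictly decreasing):
  μ^(1)=37; μ^(2)=22; μ^(3)=1; μ^(4)=-17

((1, 0, 0, 0, 0); (1, 1, 0, 0, 0); (0, 0, 0, 0, 4); (0, 0, 1, 4, 0))


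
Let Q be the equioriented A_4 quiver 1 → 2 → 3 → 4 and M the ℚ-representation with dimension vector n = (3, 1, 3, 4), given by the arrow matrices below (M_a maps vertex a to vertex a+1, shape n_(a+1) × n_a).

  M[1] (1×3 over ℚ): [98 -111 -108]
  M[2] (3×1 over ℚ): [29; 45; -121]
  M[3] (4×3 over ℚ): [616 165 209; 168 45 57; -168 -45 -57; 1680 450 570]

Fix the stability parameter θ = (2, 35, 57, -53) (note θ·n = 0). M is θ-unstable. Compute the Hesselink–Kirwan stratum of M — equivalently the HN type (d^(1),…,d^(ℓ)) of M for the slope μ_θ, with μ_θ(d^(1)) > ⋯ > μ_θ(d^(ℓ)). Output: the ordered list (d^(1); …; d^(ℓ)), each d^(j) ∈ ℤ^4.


Barcode: M ≅ I[1,1]^2, I[1,3], I[3,3], I[3,4], I[4,4]^3. HN layers by μ_θ (4 steps, strictly decreasing):
  μ^(1)=57; μ^(2)=35; μ^(3)=2; μ^(4)=-53

((0, 0, 2, 0); (0, 1, 0, 0); (3, 0, 1, 1); (0, 0, 0, 3))


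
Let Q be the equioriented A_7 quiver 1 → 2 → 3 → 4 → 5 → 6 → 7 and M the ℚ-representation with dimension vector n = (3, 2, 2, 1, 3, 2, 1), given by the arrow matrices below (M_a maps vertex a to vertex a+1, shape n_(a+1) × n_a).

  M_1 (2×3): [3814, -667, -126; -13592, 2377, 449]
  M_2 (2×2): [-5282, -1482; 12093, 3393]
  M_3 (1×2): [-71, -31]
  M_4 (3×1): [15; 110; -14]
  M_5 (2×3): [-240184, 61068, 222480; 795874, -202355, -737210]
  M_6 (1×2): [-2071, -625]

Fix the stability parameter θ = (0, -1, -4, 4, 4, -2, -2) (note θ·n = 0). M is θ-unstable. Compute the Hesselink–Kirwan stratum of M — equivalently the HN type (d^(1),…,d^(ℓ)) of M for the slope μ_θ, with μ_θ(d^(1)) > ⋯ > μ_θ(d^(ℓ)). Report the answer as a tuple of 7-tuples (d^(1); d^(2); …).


Via rank(M_{q-1}∘⋯∘M_p): M ≅ I[1,1], I[1,2], I[1,5], I[3,3], I[5,6], I[5,7].
μ_θ-semistable layers: μ^(1)=4; μ^(2)=1; μ^(3)=0; μ^(4)=-1/2; μ^(5)=-5/3; μ^(6)=-4

((0, 0, 0, 1, 1, 0, 0); (0, 0, 0, 0, 1, 1, 0); (1, 0, 0, 0, 1, 1, 1); (1, 1, 0, 0, 0, 0, 0); (1, 1, 1, 0, 0, 0, 0); (0, 0, 1, 0, 0, 0, 0))


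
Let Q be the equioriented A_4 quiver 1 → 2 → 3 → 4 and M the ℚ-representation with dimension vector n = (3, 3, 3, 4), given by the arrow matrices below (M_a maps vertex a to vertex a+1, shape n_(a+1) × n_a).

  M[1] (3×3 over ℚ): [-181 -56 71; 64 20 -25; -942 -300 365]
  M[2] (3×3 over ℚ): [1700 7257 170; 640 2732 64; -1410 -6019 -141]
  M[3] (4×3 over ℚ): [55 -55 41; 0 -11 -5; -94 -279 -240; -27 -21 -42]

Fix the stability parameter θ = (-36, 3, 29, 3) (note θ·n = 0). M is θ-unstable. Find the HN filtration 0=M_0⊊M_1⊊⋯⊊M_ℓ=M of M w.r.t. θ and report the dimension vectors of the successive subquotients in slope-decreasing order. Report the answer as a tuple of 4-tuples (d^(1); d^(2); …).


Via rank(M_{q-1}∘⋯∘M_p): M ≅ I[1,1], I[1,2], I[1,4], I[2,4], I[3,4], I[4,4].
μ_θ-semistable layers: μ^(1)=16; μ^(2)=3; μ^(3)=-36

((0, 0, 3, 3); (0, 3, 0, 1); (3, 0, 0, 0))


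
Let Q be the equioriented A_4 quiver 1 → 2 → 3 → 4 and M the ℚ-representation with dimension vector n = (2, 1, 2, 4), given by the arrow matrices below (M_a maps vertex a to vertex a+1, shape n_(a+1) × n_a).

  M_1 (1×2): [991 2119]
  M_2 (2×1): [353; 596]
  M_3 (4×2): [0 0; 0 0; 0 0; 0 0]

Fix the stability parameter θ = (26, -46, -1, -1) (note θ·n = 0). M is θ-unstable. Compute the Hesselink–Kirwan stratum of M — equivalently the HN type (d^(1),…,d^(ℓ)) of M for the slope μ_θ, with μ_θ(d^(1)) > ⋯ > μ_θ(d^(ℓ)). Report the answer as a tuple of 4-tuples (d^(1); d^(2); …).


Via rank(M_{q-1}∘⋯∘M_p): M ≅ I[1,1], I[1,3], I[3,3], I[4,4]^4.
μ_θ-semistable layers: μ^(1)=26; μ^(2)=-1; μ^(3)=-10

((1, 0, 0, 0); (0, 0, 2, 4); (1, 1, 0, 0))


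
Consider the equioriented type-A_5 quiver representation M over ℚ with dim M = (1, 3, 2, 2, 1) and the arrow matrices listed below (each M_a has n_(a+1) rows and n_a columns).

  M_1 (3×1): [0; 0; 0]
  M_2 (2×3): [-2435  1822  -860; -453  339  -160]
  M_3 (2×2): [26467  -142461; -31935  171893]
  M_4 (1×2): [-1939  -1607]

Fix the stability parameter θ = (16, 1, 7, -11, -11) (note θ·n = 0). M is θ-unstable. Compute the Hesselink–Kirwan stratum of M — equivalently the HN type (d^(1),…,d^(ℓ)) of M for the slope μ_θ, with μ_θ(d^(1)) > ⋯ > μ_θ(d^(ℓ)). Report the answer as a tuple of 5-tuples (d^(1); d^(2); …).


Interval decomposition of M: I[1,1], I[2,2], I[2,4], I[2,5].
HN type (ℓ=4): μ^(1)=16; μ^(2)=1; μ^(3)=-1; μ^(4)=-7/2

((1, 0, 0, 0, 0); (0, 1, 0, 0, 0); (0, 1, 1, 1, 0); (0, 1, 1, 1, 1))


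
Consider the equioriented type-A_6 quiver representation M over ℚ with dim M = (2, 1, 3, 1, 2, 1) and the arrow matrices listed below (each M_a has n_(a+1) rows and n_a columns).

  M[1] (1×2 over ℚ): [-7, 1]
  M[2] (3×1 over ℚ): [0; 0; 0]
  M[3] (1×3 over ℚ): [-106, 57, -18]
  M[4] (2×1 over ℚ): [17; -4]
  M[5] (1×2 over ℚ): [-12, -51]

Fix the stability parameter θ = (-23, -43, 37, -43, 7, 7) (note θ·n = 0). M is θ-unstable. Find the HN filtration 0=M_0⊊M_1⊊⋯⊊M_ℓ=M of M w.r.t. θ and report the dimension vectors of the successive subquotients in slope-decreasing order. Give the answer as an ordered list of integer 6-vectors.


Interval decomposition of M: I[1,1], I[1,2], I[3,3]^2, I[3,5], I[5,6].
HN type (ℓ=5): μ^(1)=37; μ^(2)=7; μ^(3)=-3; μ^(4)=-23; μ^(5)=-33

((0, 0, 2, 0, 0, 0); (0, 0, 0, 0, 2, 1); (0, 0, 1, 1, 0, 0); (1, 0, 0, 0, 0, 0); (1, 1, 0, 0, 0, 0))


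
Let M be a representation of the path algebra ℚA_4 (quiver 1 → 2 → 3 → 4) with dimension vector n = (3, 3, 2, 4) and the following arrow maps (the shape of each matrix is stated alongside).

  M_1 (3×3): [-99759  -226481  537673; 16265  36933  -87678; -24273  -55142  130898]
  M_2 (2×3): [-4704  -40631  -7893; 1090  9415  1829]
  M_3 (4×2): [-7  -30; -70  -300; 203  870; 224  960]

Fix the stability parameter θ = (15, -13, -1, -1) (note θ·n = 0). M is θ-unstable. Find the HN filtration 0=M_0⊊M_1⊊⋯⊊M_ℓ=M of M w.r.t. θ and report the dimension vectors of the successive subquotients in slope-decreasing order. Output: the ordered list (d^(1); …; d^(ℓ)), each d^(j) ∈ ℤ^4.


Interval decomposition of M: I[1,2], I[1,3], I[1,4], I[4,4]^3.
HN type (ℓ=4): μ^(1)=1; μ^(2)=1/3; μ^(3)=0; μ^(4)=-1

((1, 1, 0, 0); (1, 1, 1, 0); (1, 1, 1, 1); (0, 0, 0, 3))


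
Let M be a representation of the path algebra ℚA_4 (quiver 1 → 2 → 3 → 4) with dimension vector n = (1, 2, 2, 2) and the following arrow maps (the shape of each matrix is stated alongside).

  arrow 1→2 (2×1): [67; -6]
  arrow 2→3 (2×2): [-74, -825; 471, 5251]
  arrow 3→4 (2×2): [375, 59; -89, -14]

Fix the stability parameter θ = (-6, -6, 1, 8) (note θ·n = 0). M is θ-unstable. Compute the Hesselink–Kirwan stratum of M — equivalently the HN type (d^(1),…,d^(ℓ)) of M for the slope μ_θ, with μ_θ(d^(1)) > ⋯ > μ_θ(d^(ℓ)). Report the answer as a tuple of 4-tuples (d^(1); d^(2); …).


Interval decomposition of M: I[1,4], I[2,4].
HN type (ℓ=3): μ^(1)=8; μ^(2)=1; μ^(3)=-6

((0, 0, 0, 2); (0, 0, 2, 0); (1, 2, 0, 0))


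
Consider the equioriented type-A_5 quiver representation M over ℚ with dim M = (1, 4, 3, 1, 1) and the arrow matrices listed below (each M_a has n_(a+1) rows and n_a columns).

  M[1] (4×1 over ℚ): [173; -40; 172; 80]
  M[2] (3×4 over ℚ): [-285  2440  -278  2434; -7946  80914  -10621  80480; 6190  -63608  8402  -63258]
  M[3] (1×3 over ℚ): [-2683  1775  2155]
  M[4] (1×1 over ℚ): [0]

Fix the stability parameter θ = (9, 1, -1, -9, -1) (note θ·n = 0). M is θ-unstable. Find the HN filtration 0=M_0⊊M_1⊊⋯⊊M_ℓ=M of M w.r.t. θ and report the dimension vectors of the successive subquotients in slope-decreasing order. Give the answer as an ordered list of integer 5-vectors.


Via rank(M_{q-1}∘⋯∘M_p): M ≅ I[1,4], I[2,2], I[2,3]^2, I[5,5].
μ_θ-semistable layers: μ^(1)=1; μ^(2)=0; μ^(3)=-1

((0, 1, 0, 0, 0); (1, 3, 3, 1, 0); (0, 0, 0, 0, 1))


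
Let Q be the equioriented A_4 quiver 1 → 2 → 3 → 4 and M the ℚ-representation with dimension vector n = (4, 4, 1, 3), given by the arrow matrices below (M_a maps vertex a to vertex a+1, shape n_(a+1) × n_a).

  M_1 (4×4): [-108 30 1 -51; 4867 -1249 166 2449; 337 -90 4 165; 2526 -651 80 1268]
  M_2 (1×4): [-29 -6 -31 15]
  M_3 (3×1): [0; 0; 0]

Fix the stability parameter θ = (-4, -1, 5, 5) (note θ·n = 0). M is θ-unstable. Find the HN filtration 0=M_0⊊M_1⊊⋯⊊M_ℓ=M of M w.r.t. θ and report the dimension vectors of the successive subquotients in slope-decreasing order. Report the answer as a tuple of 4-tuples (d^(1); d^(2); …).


Barcode: M ≅ I[1,2]^3, I[1,3], I[4,4]^3. HN layers by μ_θ (3 steps, strictly decreasing):
  μ^(1)=5; μ^(2)=-1; μ^(3)=-4

((0, 0, 1, 3); (0, 4, 0, 0); (4, 0, 0, 0))


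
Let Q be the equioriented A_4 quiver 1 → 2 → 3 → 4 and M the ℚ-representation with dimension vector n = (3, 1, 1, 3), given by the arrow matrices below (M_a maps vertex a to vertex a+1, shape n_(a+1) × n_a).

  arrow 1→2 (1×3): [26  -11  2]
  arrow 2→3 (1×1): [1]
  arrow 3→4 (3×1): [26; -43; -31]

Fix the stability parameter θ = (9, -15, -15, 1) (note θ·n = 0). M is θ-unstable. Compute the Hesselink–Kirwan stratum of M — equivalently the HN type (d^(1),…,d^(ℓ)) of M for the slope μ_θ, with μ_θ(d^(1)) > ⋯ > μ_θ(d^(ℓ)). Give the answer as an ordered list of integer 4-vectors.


Via rank(M_{q-1}∘⋯∘M_p): M ≅ I[1,1]^2, I[1,4], I[4,4]^2.
μ_θ-semistable layers: μ^(1)=9; μ^(2)=1; μ^(3)=-7

((2, 0, 0, 0); (0, 0, 0, 3); (1, 1, 1, 0))


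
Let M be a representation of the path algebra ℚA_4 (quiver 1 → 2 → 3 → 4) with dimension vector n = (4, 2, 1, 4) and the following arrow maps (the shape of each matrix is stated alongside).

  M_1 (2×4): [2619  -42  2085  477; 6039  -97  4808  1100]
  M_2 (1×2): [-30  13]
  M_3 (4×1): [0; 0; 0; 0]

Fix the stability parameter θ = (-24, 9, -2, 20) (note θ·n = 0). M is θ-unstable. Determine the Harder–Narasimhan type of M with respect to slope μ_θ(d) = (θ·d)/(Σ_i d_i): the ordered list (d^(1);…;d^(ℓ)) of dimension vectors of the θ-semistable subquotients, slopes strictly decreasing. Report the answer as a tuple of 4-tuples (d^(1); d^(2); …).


Barcode: M ≅ I[1,1]^2, I[1,2], I[1,3], I[4,4]^4. HN layers by μ_θ (4 steps, strictly decreasing):
  μ^(1)=20; μ^(2)=9; μ^(3)=7/2; μ^(4)=-24

((0, 0, 0, 4); (0, 1, 0, 0); (0, 1, 1, 0); (4, 0, 0, 0))


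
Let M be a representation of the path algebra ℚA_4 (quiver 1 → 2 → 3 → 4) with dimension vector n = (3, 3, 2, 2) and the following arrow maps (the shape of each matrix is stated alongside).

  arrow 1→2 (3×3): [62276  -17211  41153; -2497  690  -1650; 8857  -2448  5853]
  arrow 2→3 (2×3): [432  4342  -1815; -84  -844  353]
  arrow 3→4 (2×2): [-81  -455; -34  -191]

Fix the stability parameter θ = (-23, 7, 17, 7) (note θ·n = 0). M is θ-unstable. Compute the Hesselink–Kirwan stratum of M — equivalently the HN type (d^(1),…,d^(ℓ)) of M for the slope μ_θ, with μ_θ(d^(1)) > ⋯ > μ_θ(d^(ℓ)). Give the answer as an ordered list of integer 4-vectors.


Via rank(M_{q-1}∘⋯∘M_p): M ≅ I[1,2], I[1,4]^2.
μ_θ-semistable layers: μ^(1)=12; μ^(2)=7; μ^(3)=-23

((0, 0, 2, 2); (0, 3, 0, 0); (3, 0, 0, 0))


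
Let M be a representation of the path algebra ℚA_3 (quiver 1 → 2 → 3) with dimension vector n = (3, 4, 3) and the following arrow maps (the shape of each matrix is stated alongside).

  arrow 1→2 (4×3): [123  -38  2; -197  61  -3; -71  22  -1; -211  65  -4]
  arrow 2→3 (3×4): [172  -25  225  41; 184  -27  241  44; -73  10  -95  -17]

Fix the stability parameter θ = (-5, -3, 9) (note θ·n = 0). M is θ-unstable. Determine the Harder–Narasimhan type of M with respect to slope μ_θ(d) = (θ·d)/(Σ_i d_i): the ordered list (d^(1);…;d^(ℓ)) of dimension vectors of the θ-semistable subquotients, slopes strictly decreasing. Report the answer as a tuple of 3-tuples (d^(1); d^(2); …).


Interval decomposition of M: I[1,3]^3, I[2,2].
HN type (ℓ=3): μ^(1)=9; μ^(2)=-3; μ^(3)=-5

((0, 0, 3); (0, 4, 0); (3, 0, 0))


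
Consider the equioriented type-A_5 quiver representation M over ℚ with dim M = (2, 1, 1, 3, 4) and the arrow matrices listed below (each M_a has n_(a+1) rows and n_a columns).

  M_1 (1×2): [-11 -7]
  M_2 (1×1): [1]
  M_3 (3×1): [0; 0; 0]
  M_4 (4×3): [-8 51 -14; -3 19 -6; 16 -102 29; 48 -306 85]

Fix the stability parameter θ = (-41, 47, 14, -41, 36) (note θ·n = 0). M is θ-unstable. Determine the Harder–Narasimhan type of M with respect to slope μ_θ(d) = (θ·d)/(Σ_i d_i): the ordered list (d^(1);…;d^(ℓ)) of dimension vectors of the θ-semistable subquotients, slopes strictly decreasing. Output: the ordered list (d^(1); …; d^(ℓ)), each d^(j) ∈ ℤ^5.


Barcode: M ≅ I[1,1], I[1,3], I[4,5]^3, I[5,5]. HN layers by μ_θ (3 steps, strictly decreasing):
  μ^(1)=36; μ^(2)=61/2; μ^(3)=-41

((0, 0, 0, 0, 4); (0, 1, 1, 0, 0); (2, 0, 0, 3, 0))


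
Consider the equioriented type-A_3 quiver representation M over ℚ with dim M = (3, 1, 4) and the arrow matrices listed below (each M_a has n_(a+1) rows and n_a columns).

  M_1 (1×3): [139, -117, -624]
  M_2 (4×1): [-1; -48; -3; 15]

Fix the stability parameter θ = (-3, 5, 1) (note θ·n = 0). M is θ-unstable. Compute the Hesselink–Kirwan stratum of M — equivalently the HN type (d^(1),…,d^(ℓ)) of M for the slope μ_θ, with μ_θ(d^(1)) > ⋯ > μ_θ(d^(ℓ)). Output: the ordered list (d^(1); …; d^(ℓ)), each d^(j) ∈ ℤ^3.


Barcode: M ≅ I[1,1]^2, I[1,3], I[3,3]^3. HN layers by μ_θ (3 steps, strictly decreasing):
  μ^(1)=3; μ^(2)=1; μ^(3)=-3

((0, 1, 1); (0, 0, 3); (3, 0, 0))
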